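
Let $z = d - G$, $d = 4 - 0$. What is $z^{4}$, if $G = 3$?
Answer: $1$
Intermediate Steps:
$d = 4$ ($d = 4 + 0 = 4$)
$z = 1$ ($z = 4 - 3 = 1$)
$z^{4} = 1^{4} = 1$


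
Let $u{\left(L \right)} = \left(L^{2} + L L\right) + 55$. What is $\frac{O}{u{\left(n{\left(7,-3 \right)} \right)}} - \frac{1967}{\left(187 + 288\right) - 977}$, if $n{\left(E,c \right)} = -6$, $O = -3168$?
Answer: $- \frac{1340527}{63754} \approx -21.027$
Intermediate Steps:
$u{\left(L \right)} = 55 + 2 L^{2}$ ($u{\left(L \right)} = \left(L^{2} + L^{2}\right) + 55 = 2 L^{2} + 55 = 55 + 2 L^{2}$)
$\frac{O}{u{\left(n{\left(7,-3 \right)} \right)}} - \frac{1967}{\left(187 + 288\right) - 977} = - \frac{3168}{55 + 2 \left(-6\right)^{2}} - \frac{1967}{\left(187 + 288\right) - 977} = - \frac{3168}{55 + 2 \cdot 36} - \frac{1967}{475 - 977} = - \frac{3168}{55 + 72} - \frac{1967}{-502} = - \frac{3168}{127} - - \frac{1967}{502} = \left(-3168\right) \frac{1}{127} + \frac{1967}{502} = - \frac{3168}{127} + \frac{1967}{502} = - \frac{1340527}{63754}$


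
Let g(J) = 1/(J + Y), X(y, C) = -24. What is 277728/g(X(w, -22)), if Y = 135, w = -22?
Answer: 30827808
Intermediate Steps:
g(J) = 1/(135 + J) (g(J) = 1/(J + 135) = 1/(135 + J))
277728/g(X(w, -22)) = 277728/(1/(135 - 24)) = 277728/(1/111) = 277728*111 = 30827808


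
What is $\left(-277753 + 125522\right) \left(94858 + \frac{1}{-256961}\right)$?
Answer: $- \frac{3710601173934047}{256961} \approx -1.444 \cdot 10^{10}$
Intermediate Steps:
$\left(-277753 + 125522\right) \left(94858 + \frac{1}{-256961}\right) = - 152231 \left(94858 - \frac{1}{256961}\right) = \left(-152231\right) \frac{24374806537}{256961} = - \frac{3710601173934047}{256961}$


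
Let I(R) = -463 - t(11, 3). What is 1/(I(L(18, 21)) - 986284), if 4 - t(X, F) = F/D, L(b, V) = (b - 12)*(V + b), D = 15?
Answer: -5/4933754 ≈ -1.0134e-6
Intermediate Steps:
L(b, V) = (-12 + b)*(V + b)
t(X, F) = 4 - F/15
I(R) = -2334/5 (I(R) = -463 - (4 - 1/15*3) = -463 - (4 - ⅕) = -463 - 1*19/5 = -463 - 19/5 = -2334/5)
1/(I(L(18, 21)) - 986284) = 1/(-2334/5 - 986284) = 1/(-4933754/5) = -5/4933754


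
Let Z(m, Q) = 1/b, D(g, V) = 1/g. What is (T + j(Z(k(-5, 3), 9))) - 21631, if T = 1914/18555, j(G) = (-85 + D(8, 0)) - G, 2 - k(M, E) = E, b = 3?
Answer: -3223538653/148440 ≈ -21716.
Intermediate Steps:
D(g, V) = 1/g
k(M, E) = 2 - E
Z(m, Q) = ⅓ (Z(m, Q) = 1/3 = ⅓)
j(G) = -679/8 - G (j(G) = (-85 + 1/8) - G = (-85 + ⅛) - G = -679/8 - G)
T = 638/6185 (T = 1914*(1/18555) = 638/6185 ≈ 0.10315)
(T + j(Z(k(-5, 3), 9))) - 21631 = (638/6185 + (-679/8 - 1*⅓)) - 21631 = (638/6185 + (-679/8 - ⅓)) - 21631 = (638/6185 - 2045/24) - 21631 = -12633013/148440 - 21631 = -3223538653/148440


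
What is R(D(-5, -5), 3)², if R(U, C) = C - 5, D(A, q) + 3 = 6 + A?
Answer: 4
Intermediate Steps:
D(A, q) = 3 + A (D(A, q) = -3 + (6 + A) = 3 + A)
R(U, C) = -5 + C
R(D(-5, -5), 3)² = (-5 + 3)² = (-2)² = 4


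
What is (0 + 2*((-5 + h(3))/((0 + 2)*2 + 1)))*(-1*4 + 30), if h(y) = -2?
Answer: -364/5 ≈ -72.800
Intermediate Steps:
(0 + 2*((-5 + h(3))/((0 + 2)*2 + 1)))*(-1*4 + 30) = (0 + 2*((-5 - 2)/((0 + 2)*2 + 1)))*(-1*4 + 30) = (0 + 2*(-7/(2*2 + 1)))*(-4 + 30) = (0 + 2*(-7/(4 + 1)))*26 = (0 + 2*(-7/5))*26 = (0 - 14/5)*26 = -14/5*26 = -364/5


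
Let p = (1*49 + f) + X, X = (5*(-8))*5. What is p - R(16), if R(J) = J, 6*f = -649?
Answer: -1651/6 ≈ -275.17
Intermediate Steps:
f = -649/6 (f = (⅙)*(-649) = -649/6 ≈ -108.17)
X = -200 (X = -40*5 = -200)
p = -1555/6 (p = (1*49 - 649/6) - 200 = (49 - 649/6) - 200 = -355/6 - 200 = -1555/6 ≈ -259.17)
p - R(16) = -1555/6 - 1*16 = -1555/6 - 16 = -1651/6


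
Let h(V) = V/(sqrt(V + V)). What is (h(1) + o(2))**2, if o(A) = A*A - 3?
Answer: 3/2 + sqrt(2) ≈ 2.9142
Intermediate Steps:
o(A) = -3 + A**2 (o(A) = A**2 - 3 = -3 + A**2)
h(V) = sqrt(2)*sqrt(V)/2 (h(V) = V/(sqrt(2*V)) = V/((sqrt(2)*sqrt(V))) = V*(sqrt(2)/(2*sqrt(V))) = sqrt(2)*sqrt(V)/2)
(h(1) + o(2))**2 = (sqrt(2)*sqrt(1)/2 + (-3 + 2**2))**2 = ((1/2)*sqrt(2)*1 + (-3 + 4))**2 = (sqrt(2)/2 + 1)**2 = (1 + sqrt(2)/2)**2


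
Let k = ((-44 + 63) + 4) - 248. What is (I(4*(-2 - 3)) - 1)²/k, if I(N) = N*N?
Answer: -17689/25 ≈ -707.56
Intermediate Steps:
I(N) = N²
k = -225 (k = (19 + 4) - 248 = 23 - 248 = -225)
(I(4*(-2 - 3)) - 1)²/k = ((4*(-2 - 3))² - 1)²/(-225) = ((4*(-5))² - 1)²*(-1/225) = ((-20)² - 1)²*(-1/225) = (400 - 1)²*(-1/225) = 399²*(-1/225) = 159201*(-1/225) = -17689/25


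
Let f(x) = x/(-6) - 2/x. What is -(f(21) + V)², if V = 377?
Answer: -245956489/1764 ≈ -1.3943e+5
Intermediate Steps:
f(x) = -2/x - x/6 (f(x) = x*(-⅙) - 2/x = -x/6 - 2/x = -2/x - x/6)
-(f(21) + V)² = -((-2/21 - ⅙*21) + 377)² = -((-2*1/21 - 7/2) + 377)² = -((-2/21 - 7/2) + 377)² = -(-151/42 + 377)² = -(15683/42)² = -1*245956489/1764 = -245956489/1764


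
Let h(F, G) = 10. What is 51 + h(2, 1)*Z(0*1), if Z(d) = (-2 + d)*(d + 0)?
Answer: 51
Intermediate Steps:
Z(d) = d*(-2 + d) (Z(d) = (-2 + d)*d = d*(-2 + d))
51 + h(2, 1)*Z(0*1) = 51 + 10*((0*1)*(-2 + 0*1)) = 51 + 10*(0*(-2 + 0)) = 51 + 10*(0*(-2)) = 51 + 10*0 = 51 + 0 = 51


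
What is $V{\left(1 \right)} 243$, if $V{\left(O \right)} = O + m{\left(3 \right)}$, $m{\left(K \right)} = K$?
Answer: $972$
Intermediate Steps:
$V{\left(O \right)} = 3 + O$ ($V{\left(O \right)} = O + 3 = 3 + O$)
$V{\left(1 \right)} 243 = \left(3 + 1\right) 243 = 4 \cdot 243 = 972$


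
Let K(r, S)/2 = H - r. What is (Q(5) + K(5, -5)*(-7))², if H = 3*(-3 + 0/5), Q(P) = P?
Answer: 40401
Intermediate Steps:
H = -9 (H = 3*(-3 + 0*(⅕)) = 3*(-3 + 0) = 3*(-3) = -9)
K(r, S) = -18 - 2*r (K(r, S) = 2*(-9 - r) = -18 - 2*r)
(Q(5) + K(5, -5)*(-7))² = (5 + (-18 - 2*5)*(-7))² = (5 + (-18 - 10)*(-7))² = (5 - 28*(-7))² = (5 + 196)² = 201² = 40401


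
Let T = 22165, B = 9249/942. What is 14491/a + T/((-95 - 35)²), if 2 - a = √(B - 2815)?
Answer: 2666880783/229341580 + 14491*I*√276579678/882083 ≈ 11.628 + 273.21*I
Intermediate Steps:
B = 3083/314 (B = 9249*(1/942) = 3083/314 ≈ 9.8185)
a = 2 - I*√276579678/314 (a = 2 - √(3083/314 - 2815) = 2 - √(-880827/314) = 2 - I*√276579678/314 ≈ 2.0 - 52.964*I)
14491/a + T/((-95 - 35)²) = 14491/(2 - I*√276579678/314) + 22165/((-95 - 35)²) = 14491/(2 - I*√276579678/314) + 22165/((-130)²) = 14491/(2 - I*√276579678/314) + 22165/16900 = 14491/(2 - I*√276579678/314) + 22165*(1/16900) = 14491/(2 - I*√276579678/314) + 341/260 = 341/260 + 14491/(2 - I*√276579678/314)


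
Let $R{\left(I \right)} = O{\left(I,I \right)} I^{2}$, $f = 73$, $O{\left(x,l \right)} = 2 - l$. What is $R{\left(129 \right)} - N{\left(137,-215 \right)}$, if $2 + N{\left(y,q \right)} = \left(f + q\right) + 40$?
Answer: $-2113303$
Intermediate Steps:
$N{\left(y,q \right)} = 111 + q$ ($N{\left(y,q \right)} = -2 + \left(\left(73 + q\right) + 40\right) = -2 + \left(113 + q\right) = 111 + q$)
$R{\left(I \right)} = I^{2} \left(2 - I\right)$ ($R{\left(I \right)} = \left(2 - I\right) I^{2} = I^{2} \left(2 - I\right)$)
$R{\left(129 \right)} - N{\left(137,-215 \right)} = 129^{2} \left(2 - 129\right) - \left(111 - 215\right) = 16641 \left(2 - 129\right) - -104 = 16641 \left(-127\right) + 104 = -2113407 + 104 = -2113303$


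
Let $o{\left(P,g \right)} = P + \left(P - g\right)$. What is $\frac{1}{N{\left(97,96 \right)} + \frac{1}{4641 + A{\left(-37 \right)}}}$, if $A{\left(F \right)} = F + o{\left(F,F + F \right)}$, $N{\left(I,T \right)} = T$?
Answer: $\frac{4604}{441985} \approx 0.010417$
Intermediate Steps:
$o{\left(P,g \right)} = - g + 2 P$
$A{\left(F \right)} = F$ ($A{\left(F \right)} = F + \left(- (F + F) + 2 F\right) = F + \left(- 2 F + 2 F\right) = F + 0 = F$)
$\frac{1}{N{\left(97,96 \right)} + \frac{1}{4641 + A{\left(-37 \right)}}} = \frac{1}{96 + \frac{1}{4641 - 37}} = \frac{1}{96 + \frac{1}{4604}} = \frac{1}{\frac{441985}{4604}} = \frac{4604}{441985}$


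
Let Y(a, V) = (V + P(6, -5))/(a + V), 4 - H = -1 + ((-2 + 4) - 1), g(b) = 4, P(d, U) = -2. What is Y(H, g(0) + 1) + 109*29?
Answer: 9484/3 ≈ 3161.3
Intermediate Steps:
H = 4 (H = 4 - (-1 + ((-2 + 4) - 1)) = 4 - (-1 + (2 - 1)) = 4 - (-1 + 1) = 4 - 1*0 = 4 + 0 = 4)
Y(a, V) = (-2 + V)/(V + a) (Y(a, V) = (V - 2)/(a + V) = (-2 + V)/(V + a))
Y(H, g(0) + 1) + 109*29 = (-2 + (4 + 1))/((4 + 1) + 4) + 109*29 = (-2 + 5)/(5 + 4) + 3161 = 3/9 + 3161 = (1/9)*3 + 3161 = 1/3 + 3161 = 9484/3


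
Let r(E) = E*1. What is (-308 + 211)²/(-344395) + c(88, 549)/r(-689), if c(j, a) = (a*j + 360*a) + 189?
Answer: -84776212496/237288155 ≈ -357.27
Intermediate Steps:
r(E) = E
c(j, a) = 189 + 360*a + a*j (c(j, a) = (360*a + a*j) + 189 = 189 + 360*a + a*j)
(-308 + 211)²/(-344395) + c(88, 549)/r(-689) = (-308 + 211)²/(-344395) + (189 + 360*549 + 549*88)/(-689) = (-97)²*(-1/344395) + (189 + 197640 + 48312)*(-1/689) = 9409*(-1/344395) + 246141*(-1/689) = -9409/344395 - 246141/689 = -84776212496/237288155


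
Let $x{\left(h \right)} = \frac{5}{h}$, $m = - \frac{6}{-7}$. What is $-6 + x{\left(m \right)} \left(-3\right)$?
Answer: $- \frac{47}{2} \approx -23.5$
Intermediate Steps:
$m = \frac{6}{7}$ ($m = \left(-6\right) \left(- \frac{1}{7}\right) = \frac{6}{7} \approx 0.85714$)
$-6 + x{\left(m \right)} \left(-3\right) = -6 + \frac{5}{\frac{6}{7}} \left(-3\right) = -6 + 5 \cdot \frac{7}{6} \left(-3\right) = -6 + \frac{35}{6} \left(-3\right) = -6 - \frac{35}{2} = - \frac{47}{2}$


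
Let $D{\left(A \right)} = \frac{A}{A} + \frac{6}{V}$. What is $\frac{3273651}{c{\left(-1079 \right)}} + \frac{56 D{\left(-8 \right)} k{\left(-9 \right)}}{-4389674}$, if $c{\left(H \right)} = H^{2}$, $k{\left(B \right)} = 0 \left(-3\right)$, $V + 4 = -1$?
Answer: $\frac{3273651}{1164241} \approx 2.8118$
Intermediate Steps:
$V = -5$ ($V = -4 - 1 = -5$)
$k{\left(B \right)} = 0$
$D{\left(A \right)} = - \frac{1}{5}$ ($D{\left(A \right)} = \frac{A}{A} + \frac{6}{-5} = 1 + 6 \left(- \frac{1}{5}\right) = 1 - \frac{6}{5} = - \frac{1}{5}$)
$\frac{3273651}{c{\left(-1079 \right)}} + \frac{56 D{\left(-8 \right)} k{\left(-9 \right)}}{-4389674} = \frac{3273651}{\left(-1079\right)^{2}} + \frac{56 \left(- \frac{1}{5}\right) 0}{-4389674} = \frac{3273651}{1164241} + \left(- \frac{56}{5}\right) 0 \left(- \frac{1}{4389674}\right) = 3273651 \cdot \frac{1}{1164241} + 0 \left(- \frac{1}{4389674}\right) = \frac{3273651}{1164241} + 0 = \frac{3273651}{1164241}$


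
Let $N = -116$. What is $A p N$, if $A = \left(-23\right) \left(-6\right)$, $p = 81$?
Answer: $-1296648$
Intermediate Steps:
$A = 138$
$A p N = 138 \cdot 81 \left(-116\right) = 11178 \left(-116\right) = -1296648$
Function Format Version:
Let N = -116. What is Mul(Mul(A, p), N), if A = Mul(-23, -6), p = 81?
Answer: -1296648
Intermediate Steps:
A = 138
Mul(Mul(A, p), N) = Mul(Mul(138, 81), -116) = Mul(11178, -116) = -1296648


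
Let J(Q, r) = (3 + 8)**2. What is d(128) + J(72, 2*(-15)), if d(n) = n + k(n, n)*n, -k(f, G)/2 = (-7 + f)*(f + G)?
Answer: -7929607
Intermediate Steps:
k(f, G) = -2*(-7 + f)*(G + f) (k(f, G) = -2*(-7 + f)*(f + G) = -2*(-7 + f)*(G + f))
J(Q, r) = 121 (J(Q, r) = 11**2 = 121)
d(n) = n + n*(-4*n**2 + 28*n) (d(n) = n + (-2*n**2 + 14*n + 14*n - 2*n*n)*n = n + (-2*n**2 + 14*n + 14*n - 2*n**2)*n = n + (-4*n**2 + 28*n)*n = n + n*(-4*n**2 + 28*n))
d(128) + J(72, 2*(-15)) = 128*(1 - 4*128**2 + 28*128) + 121 = 128*(1 - 4*16384 + 3584) + 121 = 128*(1 - 65536 + 3584) + 121 = 128*(-61951) + 121 = -7929728 + 121 = -7929607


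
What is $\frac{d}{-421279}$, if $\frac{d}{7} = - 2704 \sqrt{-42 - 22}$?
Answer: $\frac{151424 i}{421279} \approx 0.35944 i$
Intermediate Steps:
$d = - 151424 i$ ($d = 7 \left(- 2704 \sqrt{-42 - 22}\right) = 7 \left(- 2704 \sqrt{-64}\right) = 7 \left(- 2704 \cdot 8 i\right) = 7 \left(- 21632 i\right) = - 151424 i \approx - 1.5142 \cdot 10^{5} i$)
$\frac{d}{-421279} = \frac{\left(-151424\right) i}{-421279} = - 151424 i \left(- \frac{1}{421279}\right) = \frac{151424 i}{421279}$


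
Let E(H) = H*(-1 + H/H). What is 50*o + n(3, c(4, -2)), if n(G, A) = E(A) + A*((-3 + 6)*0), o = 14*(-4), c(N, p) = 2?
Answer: -2800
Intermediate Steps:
o = -56
E(H) = 0 (E(H) = H*(-1 + 1) = H*0 = 0)
n(G, A) = 0 (n(G, A) = 0 + A*((-3 + 6)*0) = 0 + A*(3*0) = 0 + A*0 = 0 + 0 = 0)
50*o + n(3, c(4, -2)) = 50*(-56) + 0 = -2800 + 0 = -2800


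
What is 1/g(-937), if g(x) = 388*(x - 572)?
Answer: -1/585492 ≈ -1.7080e-6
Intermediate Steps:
g(x) = -221936 + 388*x (g(x) = 388*(-572 + x) = -221936 + 388*x)
1/g(-937) = 1/(-221936 + 388*(-937)) = 1/(-221936 - 363556) = 1/(-585492) = -1/585492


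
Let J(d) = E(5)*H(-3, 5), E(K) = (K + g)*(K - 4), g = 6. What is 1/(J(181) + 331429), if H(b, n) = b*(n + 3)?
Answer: 1/331165 ≈ 3.0196e-6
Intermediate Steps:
H(b, n) = b*(3 + n)
E(K) = (-4 + K)*(6 + K) (E(K) = (K + 6)*(K - 4) = (6 + K)*(-4 + K) = (-4 + K)*(6 + K))
J(d) = -264 (J(d) = (-24 + 5² + 2*5)*(-3*(3 + 5)) = (-24 + 25 + 10)*(-3*8) = 11*(-24) = -264)
1/(J(181) + 331429) = 1/(-264 + 331429) = 1/331165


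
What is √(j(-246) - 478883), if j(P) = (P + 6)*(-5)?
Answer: I*√477683 ≈ 691.15*I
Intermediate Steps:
j(P) = -30 - 5*P (j(P) = (6 + P)*(-5) = -30 - 5*P)
√(j(-246) - 478883) = √((-30 - 5*(-246)) - 478883) = √((-30 + 1230) - 478883) = √(1200 - 478883) = √(-477683) = I*√477683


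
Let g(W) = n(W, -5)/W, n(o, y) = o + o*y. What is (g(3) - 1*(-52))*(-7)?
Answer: -336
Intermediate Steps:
g(W) = -4 (g(W) = (W*(1 - 5))/W = (W*(-4))/W = (-4*W)/W = -4)
(g(3) - 1*(-52))*(-7) = (-4 - 1*(-52))*(-7) = (-4 + 52)*(-7) = 48*(-7) = -336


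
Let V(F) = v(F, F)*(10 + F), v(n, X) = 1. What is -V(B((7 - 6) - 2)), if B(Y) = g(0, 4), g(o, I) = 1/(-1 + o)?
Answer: -9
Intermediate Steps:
B(Y) = -1 (B(Y) = 1/(-1 + 0) = 1/(-1) = -1)
V(F) = 10 + F (V(F) = 1*(10 + F) = 10 + F)
-V(B((7 - 6) - 2)) = -(10 - 1) = -1*9 = -9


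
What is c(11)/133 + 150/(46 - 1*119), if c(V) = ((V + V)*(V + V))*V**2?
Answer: 4255222/9709 ≈ 438.28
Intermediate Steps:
c(V) = 4*V**4 (c(V) = ((2*V)*(2*V))*V**2 = (4*V**2)*V**2 = 4*V**4)
c(11)/133 + 150/(46 - 1*119) = (4*11**4)/133 + 150/(46 - 1*119) = (4*14641)*(1/133) + 150/(46 - 119) = 58564*(1/133) + 150/(-73) = 58564/133 + 150*(-1/73) = 58564/133 - 150/73 = 4255222/9709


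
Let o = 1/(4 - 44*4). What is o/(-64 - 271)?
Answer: 1/57620 ≈ 1.7355e-5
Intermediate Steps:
o = -1/172 (o = 1/(4 - 176) = 1/(-172) = -1/172 ≈ -0.0058140)
o/(-64 - 271) = -1/172/(-64 - 271) = -1/172/(-335) = -1/335*(-1/172) = 1/57620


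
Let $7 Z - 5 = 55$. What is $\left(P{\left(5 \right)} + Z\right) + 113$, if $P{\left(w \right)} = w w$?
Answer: $\frac{1026}{7} \approx 146.57$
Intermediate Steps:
$P{\left(w \right)} = w^{2}$
$Z = \frac{60}{7}$ ($Z = \frac{5}{7} + \frac{1}{7} \cdot 55 = \frac{5}{7} + \frac{55}{7} = \frac{60}{7} \approx 8.5714$)
$\left(P{\left(5 \right)} + Z\right) + 113 = \left(5^{2} + \frac{60}{7}\right) + 113 = \left(25 + \frac{60}{7}\right) + 113 = \frac{235}{7} + 113 = \frac{1026}{7}$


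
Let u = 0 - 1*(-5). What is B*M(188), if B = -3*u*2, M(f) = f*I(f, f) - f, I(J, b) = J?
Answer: -1054680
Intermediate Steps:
u = 5 (u = 0 + 5 = 5)
M(f) = f² - f (M(f) = f*f - f = f² - f)
B = -30 (B = -3*5*2 = -15*2 = -30)
B*M(188) = -5640*(-1 + 188) = -5640*187 = -30*35156 = -1054680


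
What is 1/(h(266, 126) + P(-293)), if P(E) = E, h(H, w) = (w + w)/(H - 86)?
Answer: -5/1458 ≈ -0.0034294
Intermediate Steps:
h(H, w) = 2*w/(-86 + H) (h(H, w) = (2*w)/(-86 + H) = 2*w/(-86 + H))
1/(h(266, 126) + P(-293)) = 1/(2*126/(-86 + 266) - 293) = 1/(2*126/180 - 293) = 1/(2*126*(1/180) - 293) = 1/(7/5 - 293) = 1/(-1458/5) = -5/1458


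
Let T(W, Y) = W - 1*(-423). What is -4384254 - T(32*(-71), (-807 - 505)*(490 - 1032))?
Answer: -4382405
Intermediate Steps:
T(W, Y) = 423 + W (T(W, Y) = W + 423 = 423 + W)
-4384254 - T(32*(-71), (-807 - 505)*(490 - 1032)) = -4384254 - (423 + 32*(-71)) = -4384254 - (423 - 2272) = -4384254 - 1*(-1849) = -4384254 + 1849 = -4382405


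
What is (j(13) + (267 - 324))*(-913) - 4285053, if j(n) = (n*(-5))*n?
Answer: -3461527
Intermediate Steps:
j(n) = -5*n**2 (j(n) = (-5*n)*n = -5*n**2)
(j(13) + (267 - 324))*(-913) - 4285053 = (-5*13**2 + (267 - 324))*(-913) - 4285053 = (-5*169 - 57)*(-913) - 4285053 = (-845 - 57)*(-913) - 4285053 = -902*(-913) - 4285053 = 823526 - 4285053 = -3461527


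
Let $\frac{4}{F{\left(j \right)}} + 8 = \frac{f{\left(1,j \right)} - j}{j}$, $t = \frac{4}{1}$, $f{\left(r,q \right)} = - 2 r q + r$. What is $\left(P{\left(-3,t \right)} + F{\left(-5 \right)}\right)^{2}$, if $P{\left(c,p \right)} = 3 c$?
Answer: $\frac{17161}{196} \approx 87.556$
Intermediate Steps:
$f{\left(r,q \right)} = r - 2 q r$ ($f{\left(r,q \right)} = - 2 q r + r = r - 2 q r$)
$t = 4$ ($t = 4 \cdot 1 = 4$)
$F{\left(j \right)} = \frac{4}{-8 + \frac{1 - 3 j}{j}}$ ($F{\left(j \right)} = \frac{4}{-8 + \frac{1 \left(1 - 2 j\right) - j}{j}} = \frac{4}{-8 + \frac{\left(1 - 2 j\right) - j}{j}} = \frac{4}{-8 + \frac{1 - 3 j}{j}}$)
$\left(P{\left(-3,t \right)} + F{\left(-5 \right)}\right)^{2} = \left(3 \left(-3\right) - - \frac{20}{-1 + 11 \left(-5\right)}\right)^{2} = \left(-9 - - \frac{20}{-1 - 55}\right)^{2} = \left(-9 - - \frac{20}{-56}\right)^{2} = \left(-9 - \left(-20\right) \left(- \frac{1}{56}\right)\right)^{2} = \left(-9 - \frac{5}{14}\right)^{2} = \left(- \frac{131}{14}\right)^{2} = \frac{17161}{196}$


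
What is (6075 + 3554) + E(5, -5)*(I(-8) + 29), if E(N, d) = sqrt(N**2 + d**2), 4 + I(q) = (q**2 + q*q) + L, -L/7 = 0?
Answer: 9629 + 765*sqrt(2) ≈ 10711.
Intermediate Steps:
L = 0 (L = -7*0 = 0)
I(q) = -4 + 2*q**2 (I(q) = -4 + ((q**2 + q*q) + 0) = -4 + ((q**2 + q**2) + 0) = -4 + (2*q**2 + 0) = -4 + 2*q**2)
(6075 + 3554) + E(5, -5)*(I(-8) + 29) = (6075 + 3554) + sqrt(5**2 + (-5)**2)*((-4 + 2*(-8)**2) + 29) = 9629 + sqrt(25 + 25)*((-4 + 2*64) + 29) = 9629 + sqrt(50)*((-4 + 128) + 29) = 9629 + (5*sqrt(2))*(124 + 29) = 9629 + (5*sqrt(2))*153 = 9629 + 765*sqrt(2)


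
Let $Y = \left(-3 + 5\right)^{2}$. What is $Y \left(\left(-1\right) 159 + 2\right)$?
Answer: $-628$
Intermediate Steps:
$Y = 4$ ($Y = 2^{2} = 4$)
$Y \left(\left(-1\right) 159 + 2\right) = 4 \left(\left(-1\right) 159 + 2\right) = 4 \left(-159 + 2\right) = 4 \left(-157\right) = -628$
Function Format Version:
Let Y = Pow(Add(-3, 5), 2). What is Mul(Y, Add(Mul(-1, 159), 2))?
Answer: -628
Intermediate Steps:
Y = 4 (Y = Pow(2, 2) = 4)
Mul(Y, Add(Mul(-1, 159), 2)) = Mul(4, Add(Mul(-1, 159), 2)) = Mul(4, Add(-159, 2)) = Mul(4, -157) = -628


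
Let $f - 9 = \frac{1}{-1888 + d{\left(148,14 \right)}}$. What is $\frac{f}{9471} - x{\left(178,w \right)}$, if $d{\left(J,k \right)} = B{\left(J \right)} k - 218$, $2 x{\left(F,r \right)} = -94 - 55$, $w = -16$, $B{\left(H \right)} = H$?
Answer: $\frac{11995174}{161007} \approx 74.501$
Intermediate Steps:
$x{\left(F,r \right)} = - \frac{149}{2}$ ($x{\left(F,r \right)} = \frac{-94 - 55}{2} = \frac{1}{2} \left(-149\right) = - \frac{149}{2}$)
$d{\left(J,k \right)} = -218 + J k$ ($d{\left(J,k \right)} = J k - 218 = -218 + J k$)
$f = \frac{305}{34}$ ($f = 9 + \frac{1}{-1888 + \left(-218 + 148 \cdot 14\right)} = 9 + \frac{1}{-1888 + \left(-218 + 2072\right)} = 9 + \frac{1}{-1888 + 1854} = 9 + \frac{1}{-34} = 9 - \frac{1}{34} = \frac{305}{34} \approx 8.9706$)
$\frac{f}{9471} - x{\left(178,w \right)} = \frac{305}{34 \cdot 9471} - - \frac{149}{2} = \frac{305}{34} \cdot \frac{1}{9471} + \frac{149}{2} = \frac{305}{322014} + \frac{149}{2} = \frac{11995174}{161007}$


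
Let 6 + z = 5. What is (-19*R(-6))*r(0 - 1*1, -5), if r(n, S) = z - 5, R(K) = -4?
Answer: -456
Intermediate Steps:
z = -1 (z = -6 + 5 = -1)
r(n, S) = -6 (r(n, S) = -1 - 5 = -6)
(-19*R(-6))*r(0 - 1*1, -5) = -19*(-4)*(-6) = 76*(-6) = -456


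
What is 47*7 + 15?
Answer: 344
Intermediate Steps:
47*7 + 15 = 329 + 15 = 344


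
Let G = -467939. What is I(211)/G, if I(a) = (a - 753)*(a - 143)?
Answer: 36856/467939 ≈ 0.078762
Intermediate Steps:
I(a) = (-753 + a)*(-143 + a)
I(211)/G = (107679 + 211² - 896*211)/(-467939) = (107679 + 44521 - 189056)*(-1/467939) = -36856*(-1/467939) = 36856/467939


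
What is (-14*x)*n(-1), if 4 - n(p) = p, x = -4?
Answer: 280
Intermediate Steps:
n(p) = 4 - p
(-14*x)*n(-1) = (-14*(-4))*(4 - 1*(-1)) = 56*(4 + 1) = 56*5 = 280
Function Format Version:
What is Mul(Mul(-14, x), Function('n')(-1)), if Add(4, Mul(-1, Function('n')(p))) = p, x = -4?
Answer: 280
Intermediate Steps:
Function('n')(p) = Add(4, Mul(-1, p))
Mul(Mul(-14, x), Function('n')(-1)) = Mul(Mul(-14, -4), Add(4, Mul(-1, -1))) = Mul(56, Add(4, 1)) = Mul(56, 5) = 280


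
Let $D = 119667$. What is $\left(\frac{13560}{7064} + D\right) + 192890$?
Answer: $\frac{275989526}{883} \approx 3.1256 \cdot 10^{5}$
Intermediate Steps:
$\left(\frac{13560}{7064} + D\right) + 192890 = \left(\frac{13560}{7064} + 119667\right) + 192890 = \left(13560 \cdot \frac{1}{7064} + 119667\right) + 192890 = \left(\frac{1695}{883} + 119667\right) + 192890 = \frac{105667656}{883} + 192890 = \frac{275989526}{883}$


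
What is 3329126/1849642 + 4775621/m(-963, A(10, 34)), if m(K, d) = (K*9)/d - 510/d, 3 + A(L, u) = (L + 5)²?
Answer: -326822907676017/2829027439 ≈ -1.1552e+5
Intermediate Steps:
A(L, u) = -3 + (5 + L)² (A(L, u) = -3 + (L + 5)² = -3 + (5 + L)²)
m(K, d) = -510/d + 9*K/d (m(K, d) = (9*K)/d - 510/d = 9*K/d - 510/d = -510/d + 9*K/d)
3329126/1849642 + 4775621/m(-963, A(10, 34)) = 3329126/1849642 + 4775621/((3*(-170 + 3*(-963))/(-3 + (5 + 10)²))) = 3329126*(1/1849642) + 4775621/((3*(-170 - 2889)/(-3 + 15²))) = 1664563/924821 + 4775621/((3*(-3059)/(-3 + 225))) = 1664563/924821 + 4775621/((3*(-3059)/222)) = 1664563/924821 + 4775621/((3*(1/222)*(-3059))) = 1664563/924821 + 4775621/(-3059/74) = 1664563/924821 + 4775621*(-74/3059) = 1664563/924821 - 353395954/3059 = -326822907676017/2829027439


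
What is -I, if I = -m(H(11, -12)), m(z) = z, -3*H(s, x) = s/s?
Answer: -⅓ ≈ -0.33333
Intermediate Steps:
H(s, x) = -⅓ (H(s, x) = -s/(3*s) = -⅓*1 = -⅓)
I = ⅓ (I = -1*(-⅓) = ⅓ ≈ 0.33333)
-I = -1*⅓ = -⅓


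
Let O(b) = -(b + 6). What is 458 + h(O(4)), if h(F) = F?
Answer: 448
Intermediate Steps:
O(b) = -6 - b (O(b) = -(6 + b) = -6 - b)
458 + h(O(4)) = 458 + (-6 - 1*4) = 458 + (-6 - 4) = 458 - 10 = 448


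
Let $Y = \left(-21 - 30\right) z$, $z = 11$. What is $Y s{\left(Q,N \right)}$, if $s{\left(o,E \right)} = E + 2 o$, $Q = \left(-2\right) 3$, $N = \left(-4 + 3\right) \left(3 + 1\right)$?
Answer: $8976$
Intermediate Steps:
$N = -4$ ($N = \left(-1\right) 4 = -4$)
$Q = -6$
$Y = -561$ ($Y = \left(-21 - 30\right) 11 = \left(-51\right) 11 = -561$)
$Y s{\left(Q,N \right)} = - 561 \left(-4 + 2 \left(-6\right)\right) = - 561 \left(-4 - 12\right) = \left(-561\right) \left(-16\right) = 8976$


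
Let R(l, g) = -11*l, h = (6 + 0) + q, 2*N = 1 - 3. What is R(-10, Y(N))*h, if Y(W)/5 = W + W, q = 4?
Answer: 1100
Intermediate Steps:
N = -1 (N = (1 - 3)/2 = (1/2)*(-2) = -1)
h = 10 (h = (6 + 0) + 4 = 6 + 4 = 10)
Y(W) = 10*W (Y(W) = 5*(W + W) = 5*(2*W) = 10*W)
R(-10, Y(N))*h = -11*(-10)*10 = 110*10 = 1100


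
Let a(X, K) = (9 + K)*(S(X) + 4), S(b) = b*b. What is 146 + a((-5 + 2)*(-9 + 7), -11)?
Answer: 66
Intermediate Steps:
S(b) = b²
a(X, K) = (4 + X²)*(9 + K) (a(X, K) = (9 + K)*(X² + 4) = (9 + K)*(4 + X²) = (4 + X²)*(9 + K))
146 + a((-5 + 2)*(-9 + 7), -11) = 146 + (36 + 4*(-11) + 9*((-5 + 2)*(-9 + 7))² - 11*(-9 + 7)²*(-5 + 2)²) = 146 + (36 - 44 + 9*(-3*(-2))² - 11*(-3*(-2))²) = 146 + (36 - 44 + 9*6² - 11*6²) = 146 + (36 - 44 + 9*36 - 11*36) = 146 + (36 - 44 + 324 - 396) = 146 - 80 = 66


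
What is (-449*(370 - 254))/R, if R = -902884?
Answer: 13021/225721 ≈ 0.057686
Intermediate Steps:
(-449*(370 - 254))/R = -449*(370 - 254)/(-902884) = -449*116*(-1/902884) = -52084*(-1/902884) = 13021/225721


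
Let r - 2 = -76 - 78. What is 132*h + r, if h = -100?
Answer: -13352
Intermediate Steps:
r = -152 (r = 2 + (-76 - 78) = 2 - 154 = -152)
132*h + r = 132*(-100) - 152 = -13200 - 152 = -13352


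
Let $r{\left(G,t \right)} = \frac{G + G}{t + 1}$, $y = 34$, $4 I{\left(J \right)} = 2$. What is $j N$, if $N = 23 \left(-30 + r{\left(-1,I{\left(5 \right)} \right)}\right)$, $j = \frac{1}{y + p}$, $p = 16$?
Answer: $- \frac{1081}{75} \approx -14.413$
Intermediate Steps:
$I{\left(J \right)} = \frac{1}{2}$ ($I{\left(J \right)} = \frac{1}{4} \cdot 2 = \frac{1}{2}$)
$j = \frac{1}{50}$ ($j = \frac{1}{34 + 16} = \frac{1}{50} \approx 0.02$)
$r{\left(G,t \right)} = \frac{2 G}{1 + t}$
$N = - \frac{2162}{3}$ ($N = 23 \left(-30 + 2 \left(-1\right) \frac{1}{1 + \frac{1}{2}}\right) = 23 \left(-30 + 2 \left(-1\right) \frac{1}{\frac{3}{2}}\right) = 23 \left(-30 + 2 \left(-1\right) \frac{2}{3}\right) = 23 \left(-30 - \frac{4}{3}\right) = 23 \left(- \frac{94}{3}\right) = - \frac{2162}{3} \approx -720.67$)
$j N = \frac{1}{50} \left(- \frac{2162}{3}\right) = - \frac{1081}{75}$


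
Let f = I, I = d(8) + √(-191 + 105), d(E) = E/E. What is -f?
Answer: -1 - I*√86 ≈ -1.0 - 9.2736*I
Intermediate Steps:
d(E) = 1
I = 1 + I*√86 (I = 1 + √(-191 + 105) = 1 + √(-86) = 1 + I*√86 ≈ 1.0 + 9.2736*I)
f = 1 + I*√86 ≈ 1.0 + 9.2736*I
-f = -(1 + I*√86) = -1 - I*√86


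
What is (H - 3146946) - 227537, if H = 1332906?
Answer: -2041577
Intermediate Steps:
(H - 3146946) - 227537 = (1332906 - 3146946) - 227537 = -1814040 - 227537 = -2041577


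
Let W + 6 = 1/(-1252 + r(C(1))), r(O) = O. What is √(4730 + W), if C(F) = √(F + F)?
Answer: √(5914447 - 4724*√2)/√(1252 - √2) ≈ 68.731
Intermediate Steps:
C(F) = √2*√F (C(F) = √(2*F) = √2*√F)
W = -6 + 1/(-1252 + √2) (W = -6 + 1/(-1252 + √2*√1) = -6 + 1/(-1252 + √2*1) = -6 + 1/(-1252 + √2) ≈ -6.0008)
√(4730 + W) = √(4730 + (-4703132/783751 - √2/1567502)) = √(3702439098/783751 - √2/1567502)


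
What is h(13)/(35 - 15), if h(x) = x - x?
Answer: 0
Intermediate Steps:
h(x) = 0
h(13)/(35 - 15) = 0/(35 - 15) = 0/20 = 0*(1/20) = 0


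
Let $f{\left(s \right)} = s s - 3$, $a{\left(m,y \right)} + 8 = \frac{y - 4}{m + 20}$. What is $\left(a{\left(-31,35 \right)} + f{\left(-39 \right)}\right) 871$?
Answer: $\frac{14440309}{11} \approx 1.3128 \cdot 10^{6}$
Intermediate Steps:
$a{\left(m,y \right)} = -8 + \frac{-4 + y}{20 + m}$ ($a{\left(m,y \right)} = -8 + \frac{y - 4}{m + 20} = -8 + \frac{-4 + y}{20 + m}$)
$f{\left(s \right)} = -3 + s^{2}$ ($f{\left(s \right)} = s^{2} - 3 = -3 + s^{2}$)
$\left(a{\left(-31,35 \right)} + f{\left(-39 \right)}\right) 871 = \left(\frac{-164 + 35 - -248}{20 - 31} - \left(3 - \left(-39\right)^{2}\right)\right) 871 = \left(\frac{-164 + 35 + 248}{-11} + \left(-3 + 1521\right)\right) 871 = \left(\left(- \frac{1}{11}\right) 119 + 1518\right) 871 = \left(- \frac{119}{11} + 1518\right) 871 = \frac{16579}{11} \cdot 871 = \frac{14440309}{11}$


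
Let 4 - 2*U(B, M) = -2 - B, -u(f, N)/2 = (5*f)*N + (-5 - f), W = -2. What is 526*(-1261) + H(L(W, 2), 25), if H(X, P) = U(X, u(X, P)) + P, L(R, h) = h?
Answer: -663257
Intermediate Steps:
u(f, N) = 10 + 2*f - 10*N*f (u(f, N) = -2*((5*f)*N + (-5 - f)) = -2*(5*N*f + (-5 - f)) = -2*(-5 - f + 5*N*f) = 10 + 2*f - 10*N*f)
U(B, M) = 3 + B/2 (U(B, M) = 2 - (-2 - B)/2 = 2 + (1 + B/2) = 3 + B/2)
H(X, P) = 3 + P + X/2 (H(X, P) = (3 + X/2) + P = 3 + P + X/2)
526*(-1261) + H(L(W, 2), 25) = 526*(-1261) + (3 + 25 + (½)*2) = -663286 + (3 + 25 + 1) = -663286 + 29 = -663257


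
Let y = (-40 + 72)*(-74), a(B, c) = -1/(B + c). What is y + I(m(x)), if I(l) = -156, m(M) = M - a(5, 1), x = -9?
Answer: -2524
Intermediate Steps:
m(M) = ⅙ + M (m(M) = M - (-1)/(5 + 1) = M - (-1)/6 = M - 1*(-⅙) = M + ⅙ = ⅙ + M)
y = -2368 (y = 32*(-74) = -2368)
y + I(m(x)) = -2368 - 156 = -2524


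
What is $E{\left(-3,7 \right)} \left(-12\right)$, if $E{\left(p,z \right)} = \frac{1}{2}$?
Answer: $-6$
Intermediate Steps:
$E{\left(p,z \right)} = \frac{1}{2}$
$E{\left(-3,7 \right)} \left(-12\right) = \frac{1}{2} \left(-12\right) = -6$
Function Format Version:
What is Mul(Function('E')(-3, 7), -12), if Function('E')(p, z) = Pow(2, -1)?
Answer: -6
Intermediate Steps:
Function('E')(p, z) = Rational(1, 2)
Mul(Function('E')(-3, 7), -12) = Mul(Rational(1, 2), -12) = -6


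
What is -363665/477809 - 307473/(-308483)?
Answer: 34728896462/147395953747 ≈ 0.23562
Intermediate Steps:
-363665/477809 - 307473/(-308483) = -363665*1/477809 - 307473*(-1/308483) = -363665/477809 + 307473/308483 = 34728896462/147395953747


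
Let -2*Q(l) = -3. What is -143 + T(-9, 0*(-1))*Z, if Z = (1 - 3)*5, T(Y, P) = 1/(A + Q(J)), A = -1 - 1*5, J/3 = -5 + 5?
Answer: -1267/9 ≈ -140.78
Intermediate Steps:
J = 0 (J = 3*(-5 + 5) = 3*0 = 0)
Q(l) = 3/2 (Q(l) = -½*(-3) = 3/2)
A = -6 (A = -1 - 5 = -6)
T(Y, P) = -2/9 (T(Y, P) = 1/(-6 + 3/2) = 1/(-9/2) = -2/9)
Z = -10 (Z = -2*5 = -10)
-143 + T(-9, 0*(-1))*Z = -143 - 2/9*(-10) = -143 + 20/9 = -1267/9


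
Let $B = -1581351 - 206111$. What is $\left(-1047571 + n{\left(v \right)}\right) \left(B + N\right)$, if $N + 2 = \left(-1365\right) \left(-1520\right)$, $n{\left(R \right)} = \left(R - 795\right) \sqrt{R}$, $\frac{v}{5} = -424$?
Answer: $-301004860856 - 1675168880 i \sqrt{530} \approx -3.01 \cdot 10^{11} - 3.8565 \cdot 10^{10} i$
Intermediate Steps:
$v = -2120$ ($v = 5 \left(-424\right) = -2120$)
$B = -1787462$
$n{\left(R \right)} = \sqrt{R} \left(-795 + R\right)$ ($n{\left(R \right)} = \left(-795 + R\right) \sqrt{R} = \sqrt{R} \left(-795 + R\right)$)
$N = 2074798$ ($N = -2 - -2074800 = -2 + 2074800 = 2074798$)
$\left(-1047571 + n{\left(v \right)}\right) \left(B + N\right) = \left(-1047571 + \sqrt{-2120} \left(-795 - 2120\right)\right) \left(-1787462 + 2074798\right) = \left(-1047571 + 2 i \sqrt{530} \left(-2915\right)\right) 287336 = \left(-1047571 - 5830 i \sqrt{530}\right) 287336 = -301004860856 - 1675168880 i \sqrt{530}$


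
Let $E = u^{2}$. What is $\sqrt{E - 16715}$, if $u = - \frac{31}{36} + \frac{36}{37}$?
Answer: $\frac{i \sqrt{29656131959}}{1332} \approx 129.29 i$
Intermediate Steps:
$u = \frac{149}{1332}$ ($u = \left(-31\right) \frac{1}{36} + 36 \cdot \frac{1}{37} = - \frac{31}{36} + \frac{36}{37} = \frac{149}{1332} \approx 0.11186$)
$E = \frac{22201}{1774224}$ ($E = \left(\frac{149}{1332}\right)^{2} = \frac{22201}{1774224} \approx 0.012513$)
$\sqrt{E - 16715} = \sqrt{\frac{22201}{1774224} - 16715} = \sqrt{- \frac{29656131959}{1774224}} = \frac{i \sqrt{29656131959}}{1332}$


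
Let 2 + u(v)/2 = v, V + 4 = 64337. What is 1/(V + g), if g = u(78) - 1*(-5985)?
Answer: 1/70470 ≈ 1.4190e-5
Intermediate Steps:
V = 64333 (V = -4 + 64337 = 64333)
u(v) = -4 + 2*v
g = 6137 (g = (-4 + 2*78) - 1*(-5985) = (-4 + 156) + 5985 = 152 + 5985 = 6137)
1/(V + g) = 1/(64333 + 6137) = 1/70470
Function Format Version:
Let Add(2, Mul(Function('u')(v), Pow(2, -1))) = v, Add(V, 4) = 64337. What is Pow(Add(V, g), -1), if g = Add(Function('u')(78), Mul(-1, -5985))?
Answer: Rational(1, 70470) ≈ 1.4190e-5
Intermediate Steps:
V = 64333 (V = Add(-4, 64337) = 64333)
Function('u')(v) = Add(-4, Mul(2, v))
g = 6137 (g = Add(Add(-4, Mul(2, 78)), Mul(-1, -5985)) = Add(Add(-4, 156), 5985) = Add(152, 5985) = 6137)
Pow(Add(V, g), -1) = Pow(Add(64333, 6137), -1) = Pow(70470, -1) = Rational(1, 70470)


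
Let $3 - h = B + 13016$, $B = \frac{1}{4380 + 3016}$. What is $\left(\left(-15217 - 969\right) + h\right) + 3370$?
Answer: $- \frac{191031285}{7396} \approx -25829.0$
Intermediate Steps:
$B = \frac{1}{7396} \approx 0.00013521$
$h = - \frac{96244149}{7396}$ ($h = 3 - \left(\frac{1}{7396} + 13016\right) = 3 - \frac{96266337}{7396} = - \frac{96244149}{7396} \approx -13013.0$)
$\left(\left(-15217 - 969\right) + h\right) + 3370 = \left(\left(-15217 - 969\right) - \frac{96244149}{7396}\right) + 3370 = \left(-16186 - \frac{96244149}{7396}\right) + 3370 = - \frac{215955805}{7396} + 3370 = - \frac{191031285}{7396}$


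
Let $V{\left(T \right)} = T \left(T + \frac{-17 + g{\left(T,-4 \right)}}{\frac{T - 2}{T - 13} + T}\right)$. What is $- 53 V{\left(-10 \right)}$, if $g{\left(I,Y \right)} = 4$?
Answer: $- \frac{498465}{109} \approx -4573.1$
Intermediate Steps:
$V{\left(T \right)} = T \left(T - \frac{13}{T + \frac{-2 + T}{-13 + T}}\right)$ ($V{\left(T \right)} = T \left(T + \frac{-17 + 4}{\frac{T - 2}{T - 13} + T}\right) = T \left(T - \frac{13}{\frac{-2 + T}{-13 + T} + T}\right) = T \left(T - \frac{13}{T + \frac{-2 + T}{-13 + T}}\right)$)
$- 53 V{\left(-10 \right)} = - 53 \left(- \frac{10 \left(169 + \left(-10\right)^{3} - -150 - 12 \left(-10\right)^{2}\right)}{-2 + \left(-10\right)^{2} - -120}\right) = - 53 \left(- \frac{10 \left(169 - 1000 + 150 - 1200\right)}{-2 + 100 + 120}\right) = - 53 \left(- \frac{10 \left(169 - 1000 + 150 - 1200\right)}{218}\right) = - 53 \left(\left(-10\right) \frac{1}{218} \left(-1881\right)\right) = \left(-53\right) \frac{9405}{109} = - \frac{498465}{109}$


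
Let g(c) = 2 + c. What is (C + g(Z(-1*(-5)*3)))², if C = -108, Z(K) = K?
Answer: 8281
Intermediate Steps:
(C + g(Z(-1*(-5)*3)))² = (-108 + (2 - 1*(-5)*3))² = (-108 + (2 + 5*3))² = (-108 + (2 + 15))² = (-108 + 17)² = (-91)² = 8281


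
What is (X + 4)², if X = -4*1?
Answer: 0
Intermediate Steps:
X = -4
(X + 4)² = (-4 + 4)² = 0² = 0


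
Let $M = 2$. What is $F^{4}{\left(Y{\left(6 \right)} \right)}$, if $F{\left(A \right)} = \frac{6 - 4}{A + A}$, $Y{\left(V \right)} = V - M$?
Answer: $\frac{1}{256} \approx 0.0039063$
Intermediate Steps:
$Y{\left(V \right)} = -2 + V$ ($Y{\left(V \right)} = V - 2 = -2 + V$)
$F{\left(A \right)} = \frac{1}{A}$ ($F{\left(A \right)} = \frac{2}{2 A} = 2 \frac{1}{2 A} = \frac{1}{A}$)
$F^{4}{\left(Y{\left(6 \right)} \right)} = \left(\frac{1}{-2 + 6}\right)^{4} = \left(\frac{1}{4}\right)^{4} = \frac{1}{256}$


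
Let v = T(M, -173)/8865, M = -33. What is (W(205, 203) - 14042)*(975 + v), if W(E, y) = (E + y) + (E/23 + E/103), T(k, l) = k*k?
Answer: -30998198825536/2333465 ≈ -1.3284e+7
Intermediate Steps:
T(k, l) = k²
v = 121/985 (v = (-33)²/8865 = 1089*(1/8865) = 121/985 ≈ 0.12284)
W(E, y) = y + 2495*E/2369 (W(E, y) = (E + y) + (E*(1/23) + E*(1/103)) = (E + y) + (E/23 + E/103) = (E + y) + 126*E/2369 = y + 2495*E/2369)
(W(205, 203) - 14042)*(975 + v) = ((203 + (2495/2369)*205) - 14042)*(975 + 121/985) = ((203 + 511475/2369) - 14042)*(960496/985) = (992382/2369 - 14042)*(960496/985) = -32273116/2369*960496/985 = -30998198825536/2333465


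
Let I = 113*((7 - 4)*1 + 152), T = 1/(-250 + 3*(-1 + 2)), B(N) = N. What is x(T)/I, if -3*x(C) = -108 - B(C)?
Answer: 5335/2595723 ≈ 0.0020553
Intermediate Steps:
T = -1/247 (T = 1/(-250 + 3*1) = 1/(-250 + 3) = 1/(-247) = -1/247 ≈ -0.0040486)
x(C) = 36 + C/3 (x(C) = -(-108 - C)/3 = 36 + C/3)
I = 17515 (I = 113*(3*1 + 152) = 113*(3 + 152) = 113*155 = 17515)
x(T)/I = (36 + (1/3)*(-1/247))/17515 = (36 - 1/741)*(1/17515) = (26675/741)*(1/17515) = 5335/2595723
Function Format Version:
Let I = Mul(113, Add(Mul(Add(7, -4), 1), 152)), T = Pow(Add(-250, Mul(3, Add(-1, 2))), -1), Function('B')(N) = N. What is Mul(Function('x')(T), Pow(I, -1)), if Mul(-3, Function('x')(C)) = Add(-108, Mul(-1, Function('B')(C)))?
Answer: Rational(5335, 2595723) ≈ 0.0020553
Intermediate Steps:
T = Rational(-1, 247) (T = Pow(Add(-250, Mul(3, 1)), -1) = Pow(Add(-250, 3), -1) = Pow(-247, -1) = Rational(-1, 247) ≈ -0.0040486)
Function('x')(C) = Add(36, Mul(Rational(1, 3), C)) (Function('x')(C) = Mul(Rational(-1, 3), Add(-108, Mul(-1, C))) = Add(36, Mul(Rational(1, 3), C)))
I = 17515 (I = Mul(113, Add(Mul(3, 1), 152)) = Mul(113, Add(3, 152)) = Mul(113, 155) = 17515)
Mul(Function('x')(T), Pow(I, -1)) = Mul(Add(36, Mul(Rational(1, 3), Rational(-1, 247))), Pow(17515, -1)) = Mul(Add(36, Rational(-1, 741)), Rational(1, 17515)) = Mul(Rational(26675, 741), Rational(1, 17515)) = Rational(5335, 2595723)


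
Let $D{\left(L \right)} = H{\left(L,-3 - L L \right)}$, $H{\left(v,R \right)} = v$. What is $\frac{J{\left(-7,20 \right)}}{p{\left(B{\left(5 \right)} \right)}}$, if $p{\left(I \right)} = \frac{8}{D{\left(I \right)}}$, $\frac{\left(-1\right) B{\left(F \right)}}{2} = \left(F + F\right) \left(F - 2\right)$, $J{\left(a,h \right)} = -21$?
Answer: $\frac{315}{2} \approx 157.5$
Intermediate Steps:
$D{\left(L \right)} = L$
$B{\left(F \right)} = - 4 F \left(-2 + F\right)$ ($B{\left(F \right)} = - 2 \left(F + F\right) \left(F - 2\right) = - 2 \cdot 2 F \left(-2 + F\right) = - 4 F \left(-2 + F\right)$)
$p{\left(I \right)} = \frac{8}{I}$
$\frac{J{\left(-7,20 \right)}}{p{\left(B{\left(5 \right)} \right)}} = - \frac{21}{8 \frac{1}{4 \cdot 5 \left(2 - 5\right)}} = - \frac{21}{8 \frac{1}{4 \cdot 5 \left(-3\right)}} = - \frac{21}{8 \frac{1}{-60}} = - \frac{21}{8 \left(- \frac{1}{60}\right)} = - \frac{21}{- \frac{2}{15}} = \left(-21\right) \left(- \frac{15}{2}\right) = \frac{315}{2}$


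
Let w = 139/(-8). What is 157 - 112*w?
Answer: 2103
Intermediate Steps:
w = -139/8 (w = 139*(-⅛) = -139/8 ≈ -17.375)
157 - 112*w = 157 - 112*(-139/8) = 157 + 1946 = 2103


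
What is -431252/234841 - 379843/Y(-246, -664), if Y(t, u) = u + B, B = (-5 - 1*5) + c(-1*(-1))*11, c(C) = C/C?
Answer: 88916789887/155699583 ≈ 571.08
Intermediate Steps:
c(C) = 1
B = 1 (B = (-5 - 1*5) + 1*11 = (-5 - 5) + 11 = -10 + 11 = 1)
Y(t, u) = 1 + u (Y(t, u) = u + 1 = 1 + u)
-431252/234841 - 379843/Y(-246, -664) = -431252/234841 - 379843/(1 - 664) = -431252*1/234841 - 379843/(-663) = -431252/234841 - 379843*(-1/663) = -431252/234841 + 379843/663 = 88916789887/155699583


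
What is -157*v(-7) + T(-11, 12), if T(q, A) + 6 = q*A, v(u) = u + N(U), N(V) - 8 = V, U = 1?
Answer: -452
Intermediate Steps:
N(V) = 8 + V
v(u) = 9 + u (v(u) = u + (8 + 1) = u + 9 = 9 + u)
T(q, A) = -6 + A*q (T(q, A) = -6 + q*A = -6 + A*q)
-157*v(-7) + T(-11, 12) = -157*(9 - 7) + (-6 + 12*(-11)) = -157*2 + (-6 - 132) = -314 - 138 = -452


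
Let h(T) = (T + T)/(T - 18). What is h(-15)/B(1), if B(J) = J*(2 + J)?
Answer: 10/33 ≈ 0.30303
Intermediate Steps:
h(T) = 2*T/(-18 + T) (h(T) = (2*T)/(-18 + T) = 2*T/(-18 + T))
h(-15)/B(1) = (2*(-15)/(-18 - 15))/((1*(2 + 1))) = (2*(-15)/(-33))/((1*3)) = (2*(-15)*(-1/33))/3 = (10/11)*(⅓) = 10/33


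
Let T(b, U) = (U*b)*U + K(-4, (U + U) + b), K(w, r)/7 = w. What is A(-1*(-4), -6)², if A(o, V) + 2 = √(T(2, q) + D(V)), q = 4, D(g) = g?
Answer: (2 - I*√2)² ≈ 2.0 - 5.6569*I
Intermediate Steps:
K(w, r) = 7*w
T(b, U) = -28 + b*U² (T(b, U) = (U*b)*U + 7*(-4) = b*U² - 28 = -28 + b*U²)
A(o, V) = -2 + √(4 + V) (A(o, V) = -2 + √((-28 + 2*4²) + V) = -2 + √((-28 + 2*16) + V) = -2 + √((-28 + 32) + V) = -2 + √(4 + V))
A(-1*(-4), -6)² = (-2 + √(4 - 6))² = (-2 + √(-2))² = (-2 + I*√2)²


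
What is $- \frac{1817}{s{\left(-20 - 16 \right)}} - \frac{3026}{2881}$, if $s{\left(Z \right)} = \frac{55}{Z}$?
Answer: $\frac{188285542}{158455} \approx 1188.3$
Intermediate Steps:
$- \frac{1817}{s{\left(-20 - 16 \right)}} - \frac{3026}{2881} = - \frac{1817}{55 \frac{1}{-20 - 16}} - \frac{3026}{2881} = - \frac{1817}{55 \frac{1}{-36}} - \frac{3026}{2881} = - \frac{1817}{55 \left(- \frac{1}{36}\right)} - \frac{3026}{2881} = - \frac{1817}{- \frac{55}{36}} - \frac{3026}{2881} = \left(-1817\right) \left(- \frac{36}{55}\right) - \frac{3026}{2881} = \frac{65412}{55} - \frac{3026}{2881} = \frac{188285542}{158455}$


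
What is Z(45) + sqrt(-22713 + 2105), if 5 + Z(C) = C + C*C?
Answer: 2065 + 8*I*sqrt(322) ≈ 2065.0 + 143.55*I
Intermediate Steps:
Z(C) = -5 + C + C**2 (Z(C) = -5 + (C + C*C) = -5 + (C + C**2) = -5 + C + C**2)
Z(45) + sqrt(-22713 + 2105) = (-5 + 45 + 45**2) + sqrt(-22713 + 2105) = (-5 + 45 + 2025) + sqrt(-20608) = 2065 + 8*I*sqrt(322)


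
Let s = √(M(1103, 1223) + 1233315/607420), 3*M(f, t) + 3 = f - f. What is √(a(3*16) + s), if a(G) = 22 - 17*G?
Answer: √(-24211032296 + 5522*√31419929)/5522 ≈ 28.16*I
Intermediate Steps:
M(f, t) = -1 (M(f, t) = -1 + (f - f)/3 = -1 + (⅓)*0 = -1 + 0 = -1)
s = √31419929/5522 (s = √(-1 + 1233315/607420) = √(-1 + 1233315*(1/607420)) = √(-1 + 246663/121484) = √(125179/121484) = √31419929/5522 ≈ 1.0151)
√(a(3*16) + s) = √((22 - 51*16) + √31419929/5522) = √((22 - 17*48) + √31419929/5522) = √((22 - 816) + √31419929/5522) = √(-794 + √31419929/5522)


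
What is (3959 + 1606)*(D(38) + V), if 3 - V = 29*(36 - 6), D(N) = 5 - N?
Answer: -5008500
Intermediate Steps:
V = -867 (V = 3 - 29*(36 - 6) = 3 - 29*30 = 3 - 1*870 = 3 - 870 = -867)
(3959 + 1606)*(D(38) + V) = (3959 + 1606)*((5 - 1*38) - 867) = 5565*((5 - 38) - 867) = 5565*(-33 - 867) = 5565*(-900) = -5008500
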